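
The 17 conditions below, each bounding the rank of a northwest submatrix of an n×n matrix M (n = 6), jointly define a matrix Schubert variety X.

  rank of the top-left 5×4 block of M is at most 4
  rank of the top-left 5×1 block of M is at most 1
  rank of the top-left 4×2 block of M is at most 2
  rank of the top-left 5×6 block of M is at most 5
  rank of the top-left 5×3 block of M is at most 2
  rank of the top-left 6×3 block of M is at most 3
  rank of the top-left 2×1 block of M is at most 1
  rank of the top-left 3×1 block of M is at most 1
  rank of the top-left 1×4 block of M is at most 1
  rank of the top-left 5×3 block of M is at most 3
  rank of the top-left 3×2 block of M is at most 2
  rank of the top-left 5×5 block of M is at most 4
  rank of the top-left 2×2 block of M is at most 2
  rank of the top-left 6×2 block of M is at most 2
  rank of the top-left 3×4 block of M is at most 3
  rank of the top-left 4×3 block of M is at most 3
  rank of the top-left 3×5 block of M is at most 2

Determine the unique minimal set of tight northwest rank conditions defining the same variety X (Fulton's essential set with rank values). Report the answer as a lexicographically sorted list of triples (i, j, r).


Reconstructing r_w from the 17 given conditions:

  1 1 1 1 1 1
  1 2 2 2 2 2
  1 2 2 2 2 3
  1 2 2 3 3 4
  1 2 2 3 4 5
  1 2 3 4 5 6

reading off 1-entries of Δ²R: w = (1, 2, 6, 4, 5, 3).

ℓ(w)=5; the 2 essential cells (i,j,r):

[(3, 5, 2), (5, 3, 2)]


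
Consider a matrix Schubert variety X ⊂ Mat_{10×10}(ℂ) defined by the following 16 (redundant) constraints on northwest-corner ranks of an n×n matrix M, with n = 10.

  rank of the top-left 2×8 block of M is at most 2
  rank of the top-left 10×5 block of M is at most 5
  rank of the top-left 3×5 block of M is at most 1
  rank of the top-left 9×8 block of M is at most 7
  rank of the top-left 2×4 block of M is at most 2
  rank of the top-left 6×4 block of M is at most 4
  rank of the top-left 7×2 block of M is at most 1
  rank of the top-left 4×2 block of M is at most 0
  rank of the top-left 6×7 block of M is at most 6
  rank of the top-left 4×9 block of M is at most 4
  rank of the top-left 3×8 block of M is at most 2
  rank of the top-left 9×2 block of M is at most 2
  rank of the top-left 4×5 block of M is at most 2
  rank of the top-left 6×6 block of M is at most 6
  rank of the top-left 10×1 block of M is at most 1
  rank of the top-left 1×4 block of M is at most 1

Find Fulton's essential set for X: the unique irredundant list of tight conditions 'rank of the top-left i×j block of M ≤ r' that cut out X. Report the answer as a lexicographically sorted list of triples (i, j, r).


Propagating the 16 rank bounds to every northwest block:

  0 0 1 1 1 1 1 1 1 1
  0 0 1 1 1 2 2 2 2 2
  0 0 1 1 1 2 2 2 3 3
  0 0 1 2 2 3 3 3 4 4
  1 1 2 3 3 4 4 4 5 5
  1 1 2 3 4 5 5 5 6 6
  1 1 2 3 4 5 6 6 7 7
  1 2 3 4 5 6 7 7 8 8
  1 2 3 4 5 6 7 7 8 9
  1 2 3 4 5 6 7 8 9 10

hence w(1..10) = (3, 6, 9, 4, 1, 5, 7, 2, 10, 8).

Fulton essential set (5 of the 17 Rothe cells):

[(3, 5, 1), (3, 8, 2), (4, 2, 0), (7, 2, 1), (9, 8, 7)]


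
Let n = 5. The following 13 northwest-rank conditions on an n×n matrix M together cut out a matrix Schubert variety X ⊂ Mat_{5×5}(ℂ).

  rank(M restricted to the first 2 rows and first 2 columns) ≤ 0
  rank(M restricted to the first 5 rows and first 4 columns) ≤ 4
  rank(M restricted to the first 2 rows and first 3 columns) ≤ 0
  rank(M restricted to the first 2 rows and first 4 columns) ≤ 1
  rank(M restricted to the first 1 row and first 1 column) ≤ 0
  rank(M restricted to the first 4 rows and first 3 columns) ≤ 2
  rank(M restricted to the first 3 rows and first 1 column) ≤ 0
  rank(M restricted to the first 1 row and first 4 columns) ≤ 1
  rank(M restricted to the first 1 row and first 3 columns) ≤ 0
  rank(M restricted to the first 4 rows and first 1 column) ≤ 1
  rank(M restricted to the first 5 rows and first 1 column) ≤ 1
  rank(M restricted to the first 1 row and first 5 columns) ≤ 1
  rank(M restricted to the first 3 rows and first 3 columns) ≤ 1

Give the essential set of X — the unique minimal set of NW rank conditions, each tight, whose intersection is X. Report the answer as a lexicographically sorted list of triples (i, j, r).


Reconstructing r_w from the 13 given conditions:

  0 | 0 | 0 | 1 | 1
  0 | 0 | 0 | 1 | 2
  0 | 1 | 1 | 2 | 3
  1 | 2 | 2 | 3 | 4
  1 | 2 | 3 | 4 | 5

reading off 1-entries of Δ²R: w = (4, 5, 2, 1, 3).

Rothe diagram D(w) (7 cells), 2 SE-corners (essential conditions):

[(2, 3, 0), (3, 1, 0)]


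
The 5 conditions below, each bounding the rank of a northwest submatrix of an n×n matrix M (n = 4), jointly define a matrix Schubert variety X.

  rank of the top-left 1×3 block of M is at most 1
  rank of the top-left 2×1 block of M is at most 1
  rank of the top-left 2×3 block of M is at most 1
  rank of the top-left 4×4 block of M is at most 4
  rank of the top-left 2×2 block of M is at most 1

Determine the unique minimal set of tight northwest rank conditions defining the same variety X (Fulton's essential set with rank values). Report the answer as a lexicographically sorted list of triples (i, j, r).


Recovering R(i,j) via the rank-extension bound from the 5 conditions:

  R[1]: 1, 1, 1, 1
  R[2]: 1, 1, 1, 2
  R[3]: 1, 2, 2, 3
  R[4]: 1, 2, 3, 4

second differences of R give the permutation w = (1, 4, 2, 3).

Rothe diagram D(w) (2 cells), 1 SE-corner (essential condition):

[(2, 3, 1)]


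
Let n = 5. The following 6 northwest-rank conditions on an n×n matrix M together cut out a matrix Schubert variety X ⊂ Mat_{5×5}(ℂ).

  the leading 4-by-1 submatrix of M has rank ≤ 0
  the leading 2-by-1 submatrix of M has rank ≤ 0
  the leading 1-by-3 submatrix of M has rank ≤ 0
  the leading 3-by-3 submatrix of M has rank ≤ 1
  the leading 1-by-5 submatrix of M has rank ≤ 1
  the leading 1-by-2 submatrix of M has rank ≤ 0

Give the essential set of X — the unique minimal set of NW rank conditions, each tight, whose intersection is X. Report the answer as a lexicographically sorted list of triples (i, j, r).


Recovering R(i,j) via the rank-extension bound from the 6 conditions:

  0, 0, 0, 1, 1
  0, 1, 1, 2, 2
  0, 1, 1, 2, 3
  0, 1, 2, 3, 4
  1, 2, 3, 4, 5

so w = (4, 2, 5, 3, 1).

D(w) has 7 cells with 3 SE-corners; essential set:

[(1, 3, 0), (3, 3, 1), (4, 1, 0)]


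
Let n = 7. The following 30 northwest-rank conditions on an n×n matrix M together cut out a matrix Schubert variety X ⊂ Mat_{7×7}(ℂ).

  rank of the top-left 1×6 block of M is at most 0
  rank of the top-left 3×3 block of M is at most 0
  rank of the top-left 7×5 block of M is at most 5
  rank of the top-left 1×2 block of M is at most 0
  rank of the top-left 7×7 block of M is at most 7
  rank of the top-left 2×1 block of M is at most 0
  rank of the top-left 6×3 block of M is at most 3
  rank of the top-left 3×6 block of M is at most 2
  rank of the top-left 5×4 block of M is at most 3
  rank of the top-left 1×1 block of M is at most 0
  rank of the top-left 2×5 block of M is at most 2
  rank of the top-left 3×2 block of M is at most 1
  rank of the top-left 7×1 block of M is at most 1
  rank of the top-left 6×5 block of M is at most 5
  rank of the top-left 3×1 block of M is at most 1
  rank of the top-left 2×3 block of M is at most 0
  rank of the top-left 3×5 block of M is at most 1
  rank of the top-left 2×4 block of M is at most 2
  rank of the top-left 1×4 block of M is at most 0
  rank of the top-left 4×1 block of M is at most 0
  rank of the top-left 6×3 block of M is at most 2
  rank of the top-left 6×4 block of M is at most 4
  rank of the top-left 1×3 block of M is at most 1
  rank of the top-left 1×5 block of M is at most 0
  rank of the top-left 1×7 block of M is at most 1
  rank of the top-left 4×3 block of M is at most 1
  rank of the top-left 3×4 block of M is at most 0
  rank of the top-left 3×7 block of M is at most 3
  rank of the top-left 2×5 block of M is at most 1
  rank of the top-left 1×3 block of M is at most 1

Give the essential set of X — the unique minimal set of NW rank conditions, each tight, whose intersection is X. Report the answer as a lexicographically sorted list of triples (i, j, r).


Propagating the 30 rank bounds to every northwest block:

  0  0  0  0  0  0  1
  0  0  0  0  1  1  2
  0  0  0  0  1  2  3
  0  1  1  1  2  3  4
  1  2  2  2  3  4  5
  1  2  2  3  4  5  6
  1  2  3  4  5  6  7

giving w = (7, 5, 6, 2, 1, 4, 3) via Δ²R.

Rothe diagram D(w) (16 cells), 4 SE-corners (essential conditions):

[(1, 6, 0), (3, 4, 0), (4, 1, 0), (6, 3, 2)]


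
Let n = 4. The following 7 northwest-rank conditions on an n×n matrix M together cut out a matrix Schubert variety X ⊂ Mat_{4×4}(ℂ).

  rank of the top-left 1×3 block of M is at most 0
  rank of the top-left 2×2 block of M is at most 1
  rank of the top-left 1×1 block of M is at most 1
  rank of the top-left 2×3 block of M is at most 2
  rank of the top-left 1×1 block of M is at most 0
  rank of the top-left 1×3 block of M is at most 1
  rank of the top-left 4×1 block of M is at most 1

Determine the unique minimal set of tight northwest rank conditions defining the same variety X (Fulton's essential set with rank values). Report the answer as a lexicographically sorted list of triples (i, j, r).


Rank table r_w(4×4) implied by the 7 constraints:

  0, 0, 0, 1
  1, 1, 1, 2
  1, 2, 2, 3
  1, 2, 3, 4

reading off 1-entries of Δ²R: w = (4, 1, 2, 3).

Rothe diagram D(w) (3 cells), 1 SE-corner (essential condition):

[(1, 3, 0)]


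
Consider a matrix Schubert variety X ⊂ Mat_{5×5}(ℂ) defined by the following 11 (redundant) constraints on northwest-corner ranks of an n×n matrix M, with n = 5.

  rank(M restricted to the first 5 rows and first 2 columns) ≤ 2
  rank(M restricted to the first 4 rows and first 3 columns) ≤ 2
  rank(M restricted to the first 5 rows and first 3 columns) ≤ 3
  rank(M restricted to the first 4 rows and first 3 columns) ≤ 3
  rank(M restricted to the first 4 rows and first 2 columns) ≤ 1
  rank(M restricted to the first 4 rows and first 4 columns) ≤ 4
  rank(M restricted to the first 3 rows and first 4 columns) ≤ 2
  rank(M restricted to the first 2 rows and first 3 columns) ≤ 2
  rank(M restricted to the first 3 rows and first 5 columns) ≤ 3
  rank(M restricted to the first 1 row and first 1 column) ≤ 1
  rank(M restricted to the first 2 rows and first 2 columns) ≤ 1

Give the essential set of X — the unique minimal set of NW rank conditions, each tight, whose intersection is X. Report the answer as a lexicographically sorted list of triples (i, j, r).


Reconstructing r_w from the 11 given conditions:

  1  1  1  1  1
  1  1  2  2  2
  1  1  2  2  3
  1  1  2  3  4
  1  2  3  4  5

the unique w with this rank table is (1, 3, 5, 4, 2).

Fulton essential set (2 of the 4 Rothe cells):

[(3, 4, 2), (4, 2, 1)]


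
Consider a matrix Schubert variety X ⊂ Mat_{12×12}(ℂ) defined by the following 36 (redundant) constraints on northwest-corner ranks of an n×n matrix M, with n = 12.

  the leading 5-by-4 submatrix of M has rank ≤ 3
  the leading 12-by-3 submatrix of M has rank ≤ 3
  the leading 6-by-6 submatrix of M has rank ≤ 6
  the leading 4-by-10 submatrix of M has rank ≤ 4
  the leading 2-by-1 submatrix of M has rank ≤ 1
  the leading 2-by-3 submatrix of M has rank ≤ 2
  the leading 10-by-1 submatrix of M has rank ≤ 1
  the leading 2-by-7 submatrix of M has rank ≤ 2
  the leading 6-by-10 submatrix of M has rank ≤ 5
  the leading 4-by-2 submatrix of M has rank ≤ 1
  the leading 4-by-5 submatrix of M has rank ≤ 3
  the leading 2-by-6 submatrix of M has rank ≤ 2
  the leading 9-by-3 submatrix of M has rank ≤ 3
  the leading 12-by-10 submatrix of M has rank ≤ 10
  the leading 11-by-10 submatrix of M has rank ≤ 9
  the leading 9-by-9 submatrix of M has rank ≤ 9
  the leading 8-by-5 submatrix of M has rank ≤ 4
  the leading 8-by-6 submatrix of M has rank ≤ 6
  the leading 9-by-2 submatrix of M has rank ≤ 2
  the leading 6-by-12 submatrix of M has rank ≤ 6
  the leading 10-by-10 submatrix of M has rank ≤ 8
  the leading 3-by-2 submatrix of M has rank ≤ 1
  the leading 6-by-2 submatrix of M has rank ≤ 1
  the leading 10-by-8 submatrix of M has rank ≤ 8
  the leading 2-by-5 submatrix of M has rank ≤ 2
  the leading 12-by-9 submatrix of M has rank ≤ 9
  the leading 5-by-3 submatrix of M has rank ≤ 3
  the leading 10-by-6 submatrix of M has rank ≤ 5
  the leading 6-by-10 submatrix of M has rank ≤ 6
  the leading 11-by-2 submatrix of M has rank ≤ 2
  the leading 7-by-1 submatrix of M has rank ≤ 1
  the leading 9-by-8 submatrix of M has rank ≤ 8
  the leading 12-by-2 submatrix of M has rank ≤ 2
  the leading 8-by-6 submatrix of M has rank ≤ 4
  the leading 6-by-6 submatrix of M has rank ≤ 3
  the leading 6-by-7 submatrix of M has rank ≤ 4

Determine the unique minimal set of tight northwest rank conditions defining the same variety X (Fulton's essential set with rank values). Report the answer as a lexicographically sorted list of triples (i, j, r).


Reconstructing r_w from the 36 given conditions:

  R[1]: 1, 1, 1, 1, 1, 1, 1, 1, 1, 1, 1, 1
  R[2]: 1, 1, 2, 2, 2, 2, 2, 2, 2, 2, 2, 2
  R[3]: 1, 1, 2, 3, 3, 3, 3, 3, 3, 3, 3, 3
  R[4]: 1, 1, 2, 3, 3, 3, 4, 4, 4, 4, 4, 4
  R[5]: 1, 1, 2, 3, 3, 3, 4, 5, 5, 5, 5, 5
  R[6]: 1, 1, 2, 3, 3, 3, 4, 5, 5, 5, 6, 6
  R[7]: 1, 2, 3, 4, 4, 4, 5, 6, 6, 6, 7, 7
  R[8]: 1, 2, 3, 4, 4, 4, 5, 6, 7, 7, 8, 8
  R[9]: 1, 2, 3, 4, 5, 5, 6, 7, 8, 8, 9, 9
  R[10]: 1, 2, 3, 4, 5, 5, 6, 7, 8, 8, 9, 10
  R[11]: 1, 2, 3, 4, 5, 6, 7, 8, 9, 9, 10, 11
  R[12]: 1, 2, 3, 4, 5, 6, 7, 8, 9, 10, 11, 12

the unique w with this rank table is (1, 3, 4, 7, 8, 11, 2, 9, 5, 12, 6, 10).

|D(w)|=17, |Ess(w)|=6:

[(6, 2, 1), (6, 6, 3), (6, 10, 5), (8, 6, 4), (10, 6, 5), (10, 10, 8)]


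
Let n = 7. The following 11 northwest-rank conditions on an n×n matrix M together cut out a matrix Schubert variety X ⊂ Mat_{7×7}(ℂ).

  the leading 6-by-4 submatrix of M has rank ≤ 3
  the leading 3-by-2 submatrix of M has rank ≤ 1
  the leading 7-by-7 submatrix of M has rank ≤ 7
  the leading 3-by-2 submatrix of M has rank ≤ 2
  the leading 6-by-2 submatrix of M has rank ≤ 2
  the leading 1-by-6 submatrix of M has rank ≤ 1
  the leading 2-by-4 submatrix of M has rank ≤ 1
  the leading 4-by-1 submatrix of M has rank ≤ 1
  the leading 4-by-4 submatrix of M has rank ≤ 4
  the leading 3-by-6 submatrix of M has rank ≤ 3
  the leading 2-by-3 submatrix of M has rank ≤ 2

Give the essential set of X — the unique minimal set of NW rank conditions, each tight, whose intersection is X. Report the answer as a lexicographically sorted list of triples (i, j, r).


Propagating the 11 rank bounds to every northwest block:

  R[1]: 1 1 1 1 1 1 1
  R[2]: 1 1 1 1 2 2 2
  R[3]: 1 1 2 2 3 3 3
  R[4]: 1 2 3 3 4 4 4
  R[5]: 1 2 3 3 4 5 5
  R[6]: 1 2 3 3 4 5 6
  R[7]: 1 2 3 4 5 6 7

hence w(1..7) = (1, 5, 3, 2, 6, 7, 4).

3 SE-corners of the 6-cell Rothe diagram give Ess(w):

[(2, 4, 1), (3, 2, 1), (6, 4, 3)]


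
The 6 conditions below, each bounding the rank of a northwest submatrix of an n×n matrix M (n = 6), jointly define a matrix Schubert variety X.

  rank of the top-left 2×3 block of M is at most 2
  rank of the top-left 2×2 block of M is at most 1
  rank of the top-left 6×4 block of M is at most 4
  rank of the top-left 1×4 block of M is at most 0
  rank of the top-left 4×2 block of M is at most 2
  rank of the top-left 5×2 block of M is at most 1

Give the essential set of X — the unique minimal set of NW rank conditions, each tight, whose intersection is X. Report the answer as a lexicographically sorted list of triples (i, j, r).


The tightest implied rank at each (i,j), from the 6 conditions:

  R[1]: 0  0  0  0  1  1
  R[2]: 1  1  1  1  2  2
  R[3]: 1  1  2  2  3  3
  R[4]: 1  1  2  3  4  4
  R[5]: 1  1  2  3  4  5
  R[6]: 1  2  3  4  5  6

hence w(1..6) = (5, 1, 3, 4, 6, 2).

ℓ(w)=7; the 2 essential cells (i,j,r):

[(1, 4, 0), (5, 2, 1)]


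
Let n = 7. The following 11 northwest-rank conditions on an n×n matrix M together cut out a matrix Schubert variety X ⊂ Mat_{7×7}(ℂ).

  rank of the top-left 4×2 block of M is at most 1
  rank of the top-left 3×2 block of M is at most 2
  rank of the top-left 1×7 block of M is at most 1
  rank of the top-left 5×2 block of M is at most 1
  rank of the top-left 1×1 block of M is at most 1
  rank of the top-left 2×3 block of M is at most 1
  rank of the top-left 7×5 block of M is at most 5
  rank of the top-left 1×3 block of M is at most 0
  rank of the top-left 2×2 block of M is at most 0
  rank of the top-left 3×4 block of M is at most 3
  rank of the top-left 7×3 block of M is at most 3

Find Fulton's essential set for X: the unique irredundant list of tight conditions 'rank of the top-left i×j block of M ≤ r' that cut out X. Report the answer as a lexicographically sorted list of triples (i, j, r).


Propagating the 11 rank bounds to every northwest block:

  0 0 0 1 1 1 1
  0 0 1 2 2 2 2
  1 1 2 3 3 3 3
  1 1 2 3 4 4 4
  1 1 2 3 4 5 5
  1 2 3 4 5 6 6
  1 2 3 4 5 6 7

giving w = (4, 3, 1, 5, 6, 2, 7) via Δ²R.

Fulton essential set (3 of the 7 Rothe cells):

[(1, 3, 0), (2, 2, 0), (5, 2, 1)]


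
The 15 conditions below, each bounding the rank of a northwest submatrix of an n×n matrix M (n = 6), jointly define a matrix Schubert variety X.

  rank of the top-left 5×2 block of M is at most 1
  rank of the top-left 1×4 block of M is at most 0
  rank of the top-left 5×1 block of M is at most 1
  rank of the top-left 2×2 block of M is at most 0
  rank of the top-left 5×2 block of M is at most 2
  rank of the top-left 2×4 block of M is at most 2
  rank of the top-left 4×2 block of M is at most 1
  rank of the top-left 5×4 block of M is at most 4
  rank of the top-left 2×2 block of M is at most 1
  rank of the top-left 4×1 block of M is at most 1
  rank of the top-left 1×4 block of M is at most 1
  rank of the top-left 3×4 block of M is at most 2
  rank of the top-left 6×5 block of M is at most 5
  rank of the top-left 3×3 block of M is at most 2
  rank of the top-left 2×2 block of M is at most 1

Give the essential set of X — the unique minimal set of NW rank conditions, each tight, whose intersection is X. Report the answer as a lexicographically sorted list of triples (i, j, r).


Computing R[i][j] = min implied NW-rank bound (n=6, 15 conditions):

  i=1: 0 0 0 0 1 1
  i=2: 0 0 1 1 2 2
  i=3: 1 1 2 2 3 3
  i=4: 1 1 2 3 4 4
  i=5: 1 1 2 3 4 5
  i=6: 1 2 3 4 5 6

hence w(1..6) = (5, 3, 1, 4, 6, 2).

Fulton essential set (3 of the 8 Rothe cells):

[(1, 4, 0), (2, 2, 0), (5, 2, 1)]


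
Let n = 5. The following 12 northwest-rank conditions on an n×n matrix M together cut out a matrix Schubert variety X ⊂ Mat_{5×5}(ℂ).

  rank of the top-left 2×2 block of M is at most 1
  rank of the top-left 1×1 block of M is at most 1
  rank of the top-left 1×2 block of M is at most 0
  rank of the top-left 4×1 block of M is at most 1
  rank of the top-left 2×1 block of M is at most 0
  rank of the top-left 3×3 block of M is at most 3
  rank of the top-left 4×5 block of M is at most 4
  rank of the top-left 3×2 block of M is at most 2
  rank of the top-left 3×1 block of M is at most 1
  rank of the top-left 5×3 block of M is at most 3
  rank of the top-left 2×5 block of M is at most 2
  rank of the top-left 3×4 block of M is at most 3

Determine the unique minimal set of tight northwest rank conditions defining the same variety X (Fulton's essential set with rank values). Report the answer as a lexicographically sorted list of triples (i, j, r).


Computing R[i][j] = min implied NW-rank bound (n=5, 12 conditions):

  0 | 0 | 1 | 1 | 1
  0 | 1 | 2 | 2 | 2
  1 | 2 | 3 | 3 | 3
  1 | 2 | 3 | 4 | 4
  1 | 2 | 3 | 4 | 5

reading off 1-entries of Δ²R: w = (3, 2, 1, 4, 5).

D(w) has 3 cells with 2 SE-corners; essential set:

[(1, 2, 0), (2, 1, 0)]


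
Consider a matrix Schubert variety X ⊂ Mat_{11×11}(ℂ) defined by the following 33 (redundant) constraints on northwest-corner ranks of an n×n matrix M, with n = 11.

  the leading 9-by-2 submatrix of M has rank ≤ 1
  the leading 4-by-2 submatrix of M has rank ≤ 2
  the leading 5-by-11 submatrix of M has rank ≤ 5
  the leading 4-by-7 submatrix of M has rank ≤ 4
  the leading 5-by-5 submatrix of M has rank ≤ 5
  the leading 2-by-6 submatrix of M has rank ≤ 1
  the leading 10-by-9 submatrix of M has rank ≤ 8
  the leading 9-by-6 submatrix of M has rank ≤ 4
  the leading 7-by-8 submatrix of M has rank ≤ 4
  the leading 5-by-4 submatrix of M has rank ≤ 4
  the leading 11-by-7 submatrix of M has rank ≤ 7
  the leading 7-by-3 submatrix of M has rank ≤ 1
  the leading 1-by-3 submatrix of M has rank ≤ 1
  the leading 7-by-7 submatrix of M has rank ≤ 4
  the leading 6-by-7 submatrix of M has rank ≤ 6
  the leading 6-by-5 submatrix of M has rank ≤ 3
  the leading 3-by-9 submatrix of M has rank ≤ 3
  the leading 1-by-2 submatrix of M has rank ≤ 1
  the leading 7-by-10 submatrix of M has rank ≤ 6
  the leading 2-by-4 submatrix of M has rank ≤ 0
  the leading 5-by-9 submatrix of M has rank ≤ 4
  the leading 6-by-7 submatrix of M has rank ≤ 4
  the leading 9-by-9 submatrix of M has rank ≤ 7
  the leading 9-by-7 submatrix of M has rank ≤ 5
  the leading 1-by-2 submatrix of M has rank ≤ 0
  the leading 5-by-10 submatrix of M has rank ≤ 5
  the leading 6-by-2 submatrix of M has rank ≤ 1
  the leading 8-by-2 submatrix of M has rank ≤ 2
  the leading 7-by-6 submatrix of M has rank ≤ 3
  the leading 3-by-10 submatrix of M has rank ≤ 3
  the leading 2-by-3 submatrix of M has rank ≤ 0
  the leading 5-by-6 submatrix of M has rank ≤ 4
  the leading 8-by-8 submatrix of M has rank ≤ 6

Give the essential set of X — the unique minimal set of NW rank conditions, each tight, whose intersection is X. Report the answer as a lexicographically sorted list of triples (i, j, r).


Rank table r_w(11×11) implied by the 33 constraints:

  R[1]: 0, 0, 0, 0, 1, 1, 1, 1, 1, 1, 1
  R[2]: 0, 0, 0, 0, 1, 1, 2, 2, 2, 2, 2
  R[3]: 1, 1, 1, 1, 2, 2, 3, 3, 3, 3, 3
  R[4]: 1, 1, 1, 2, 3, 3, 4, 4, 4, 4, 4
  R[5]: 1, 1, 1, 2, 3, 3, 4, 4, 4, 5, 5
  R[6]: 1, 1, 1, 2, 3, 3, 4, 4, 5, 6, 6
  R[7]: 1, 1, 1, 2, 3, 3, 4, 4, 5, 6, 7
  R[8]: 1, 1, 2, 3, 4, 4, 5, 5, 6, 7, 8
  R[9]: 1, 1, 2, 3, 4, 4, 5, 6, 7, 8, 9
  R[10]: 1, 2, 3, 4, 5, 5, 6, 7, 8, 9, 10
  R[11]: 1, 2, 3, 4, 5, 6, 7, 8, 9, 10, 11

giving w = (5, 7, 1, 4, 10, 9, 11, 3, 8, 2, 6) via Δ²R.

8 SE-corners of the 27-cell Rothe diagram give Ess(w):

[(2, 4, 0), (2, 6, 1), (5, 9, 4), (7, 3, 1), (7, 6, 3), (7, 8, 4), (9, 2, 1), (9, 6, 4)]


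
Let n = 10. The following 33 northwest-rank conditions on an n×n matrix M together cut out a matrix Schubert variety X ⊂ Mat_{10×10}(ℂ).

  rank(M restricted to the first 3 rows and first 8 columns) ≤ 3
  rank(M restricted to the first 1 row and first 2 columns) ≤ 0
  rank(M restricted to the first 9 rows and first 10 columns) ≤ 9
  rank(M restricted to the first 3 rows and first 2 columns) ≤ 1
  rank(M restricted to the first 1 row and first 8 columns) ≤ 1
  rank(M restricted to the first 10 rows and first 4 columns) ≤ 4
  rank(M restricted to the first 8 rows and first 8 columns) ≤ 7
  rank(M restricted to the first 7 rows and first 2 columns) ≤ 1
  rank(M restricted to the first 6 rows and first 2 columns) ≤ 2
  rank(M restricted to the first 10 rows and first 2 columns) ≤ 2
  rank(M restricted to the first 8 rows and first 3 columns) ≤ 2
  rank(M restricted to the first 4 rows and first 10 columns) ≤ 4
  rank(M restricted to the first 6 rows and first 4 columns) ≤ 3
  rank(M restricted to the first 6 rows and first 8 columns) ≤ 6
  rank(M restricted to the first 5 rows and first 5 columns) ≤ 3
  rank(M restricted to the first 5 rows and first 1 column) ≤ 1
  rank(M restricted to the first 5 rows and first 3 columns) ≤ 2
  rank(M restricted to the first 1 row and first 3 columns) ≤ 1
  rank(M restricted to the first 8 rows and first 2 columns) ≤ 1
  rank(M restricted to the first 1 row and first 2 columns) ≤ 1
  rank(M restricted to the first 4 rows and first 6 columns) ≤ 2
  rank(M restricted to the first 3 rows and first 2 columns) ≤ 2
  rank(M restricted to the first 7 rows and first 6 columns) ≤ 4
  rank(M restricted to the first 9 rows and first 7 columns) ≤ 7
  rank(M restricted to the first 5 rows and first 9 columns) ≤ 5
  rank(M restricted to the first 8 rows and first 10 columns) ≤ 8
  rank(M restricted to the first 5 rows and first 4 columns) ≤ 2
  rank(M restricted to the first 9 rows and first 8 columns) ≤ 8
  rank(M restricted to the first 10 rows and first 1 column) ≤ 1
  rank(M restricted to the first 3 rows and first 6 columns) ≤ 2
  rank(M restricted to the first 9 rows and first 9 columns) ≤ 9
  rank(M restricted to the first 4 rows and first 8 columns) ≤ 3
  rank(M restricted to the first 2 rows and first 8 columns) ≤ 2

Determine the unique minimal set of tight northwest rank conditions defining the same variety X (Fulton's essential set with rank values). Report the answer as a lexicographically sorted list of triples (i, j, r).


The tightest implied rank at each (i,j), from the 33 conditions:

  row 1: 0 | 0 | 1 | 1 | 1 | 1 | 1 | 1 | 1 | 1
  row 2: 1 | 1 | 2 | 2 | 2 | 2 | 2 | 2 | 2 | 2
  row 3: 1 | 1 | 2 | 2 | 2 | 2 | 3 | 3 | 3 | 3
  row 4: 1 | 1 | 2 | 2 | 2 | 2 | 3 | 3 | 4 | 4
  row 5: 1 | 1 | 2 | 2 | 3 | 3 | 4 | 4 | 5 | 5
  row 6: 1 | 1 | 2 | 3 | 4 | 4 | 5 | 5 | 6 | 6
  row 7: 1 | 1 | 2 | 3 | 4 | 4 | 5 | 6 | 7 | 7
  row 8: 1 | 1 | 2 | 3 | 4 | 5 | 6 | 7 | 8 | 8
  row 9: 1 | 2 | 3 | 4 | 5 | 6 | 7 | 8 | 9 | 9
  row 10: 1 | 2 | 3 | 4 | 5 | 6 | 7 | 8 | 9 | 10

so w = (3, 1, 7, 9, 5, 4, 8, 6, 2, 10).

6 SE-corners of the 17-cell Rothe diagram give Ess(w):

[(1, 2, 0), (4, 6, 2), (4, 8, 3), (5, 4, 2), (7, 6, 4), (8, 2, 1)]


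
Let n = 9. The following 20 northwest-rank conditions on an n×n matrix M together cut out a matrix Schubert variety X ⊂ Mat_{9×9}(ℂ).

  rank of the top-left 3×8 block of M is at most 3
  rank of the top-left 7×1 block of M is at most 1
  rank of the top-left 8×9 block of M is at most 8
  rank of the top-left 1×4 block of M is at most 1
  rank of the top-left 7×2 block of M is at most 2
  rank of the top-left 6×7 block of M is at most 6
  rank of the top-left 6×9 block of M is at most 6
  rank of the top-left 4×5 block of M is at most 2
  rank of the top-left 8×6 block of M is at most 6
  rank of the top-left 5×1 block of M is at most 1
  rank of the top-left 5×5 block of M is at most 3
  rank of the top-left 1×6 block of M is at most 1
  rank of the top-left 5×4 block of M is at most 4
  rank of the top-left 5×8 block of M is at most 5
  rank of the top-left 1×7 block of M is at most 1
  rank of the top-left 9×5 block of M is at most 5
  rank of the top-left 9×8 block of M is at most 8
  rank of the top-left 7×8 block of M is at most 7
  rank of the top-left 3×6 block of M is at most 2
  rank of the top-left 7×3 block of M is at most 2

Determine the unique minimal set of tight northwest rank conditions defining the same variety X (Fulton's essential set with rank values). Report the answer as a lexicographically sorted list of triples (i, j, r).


Propagating the 20 rank bounds to every northwest block:

  i=1: 1, 1, 1, 1, 1, 1, 1, 1, 1
  i=2: 1, 2, 2, 2, 2, 2, 2, 2, 2
  i=3: 1, 2, 2, 2, 2, 2, 3, 3, 3
  i=4: 1, 2, 2, 2, 2, 3, 4, 4, 4
  i=5: 1, 2, 2, 3, 3, 4, 5, 5, 5
  i=6: 1, 2, 2, 3, 4, 5, 6, 6, 6
  i=7: 1, 2, 2, 3, 4, 5, 6, 7, 7
  i=8: 1, 2, 3, 4, 5, 6, 7, 8, 8
  i=9: 1, 2, 3, 4, 5, 6, 7, 8, 9

hence w(1..9) = (1, 2, 7, 6, 4, 5, 8, 3, 9).

|D(w)|=10, |Ess(w)|=3:

[(3, 6, 2), (4, 5, 2), (7, 3, 2)]


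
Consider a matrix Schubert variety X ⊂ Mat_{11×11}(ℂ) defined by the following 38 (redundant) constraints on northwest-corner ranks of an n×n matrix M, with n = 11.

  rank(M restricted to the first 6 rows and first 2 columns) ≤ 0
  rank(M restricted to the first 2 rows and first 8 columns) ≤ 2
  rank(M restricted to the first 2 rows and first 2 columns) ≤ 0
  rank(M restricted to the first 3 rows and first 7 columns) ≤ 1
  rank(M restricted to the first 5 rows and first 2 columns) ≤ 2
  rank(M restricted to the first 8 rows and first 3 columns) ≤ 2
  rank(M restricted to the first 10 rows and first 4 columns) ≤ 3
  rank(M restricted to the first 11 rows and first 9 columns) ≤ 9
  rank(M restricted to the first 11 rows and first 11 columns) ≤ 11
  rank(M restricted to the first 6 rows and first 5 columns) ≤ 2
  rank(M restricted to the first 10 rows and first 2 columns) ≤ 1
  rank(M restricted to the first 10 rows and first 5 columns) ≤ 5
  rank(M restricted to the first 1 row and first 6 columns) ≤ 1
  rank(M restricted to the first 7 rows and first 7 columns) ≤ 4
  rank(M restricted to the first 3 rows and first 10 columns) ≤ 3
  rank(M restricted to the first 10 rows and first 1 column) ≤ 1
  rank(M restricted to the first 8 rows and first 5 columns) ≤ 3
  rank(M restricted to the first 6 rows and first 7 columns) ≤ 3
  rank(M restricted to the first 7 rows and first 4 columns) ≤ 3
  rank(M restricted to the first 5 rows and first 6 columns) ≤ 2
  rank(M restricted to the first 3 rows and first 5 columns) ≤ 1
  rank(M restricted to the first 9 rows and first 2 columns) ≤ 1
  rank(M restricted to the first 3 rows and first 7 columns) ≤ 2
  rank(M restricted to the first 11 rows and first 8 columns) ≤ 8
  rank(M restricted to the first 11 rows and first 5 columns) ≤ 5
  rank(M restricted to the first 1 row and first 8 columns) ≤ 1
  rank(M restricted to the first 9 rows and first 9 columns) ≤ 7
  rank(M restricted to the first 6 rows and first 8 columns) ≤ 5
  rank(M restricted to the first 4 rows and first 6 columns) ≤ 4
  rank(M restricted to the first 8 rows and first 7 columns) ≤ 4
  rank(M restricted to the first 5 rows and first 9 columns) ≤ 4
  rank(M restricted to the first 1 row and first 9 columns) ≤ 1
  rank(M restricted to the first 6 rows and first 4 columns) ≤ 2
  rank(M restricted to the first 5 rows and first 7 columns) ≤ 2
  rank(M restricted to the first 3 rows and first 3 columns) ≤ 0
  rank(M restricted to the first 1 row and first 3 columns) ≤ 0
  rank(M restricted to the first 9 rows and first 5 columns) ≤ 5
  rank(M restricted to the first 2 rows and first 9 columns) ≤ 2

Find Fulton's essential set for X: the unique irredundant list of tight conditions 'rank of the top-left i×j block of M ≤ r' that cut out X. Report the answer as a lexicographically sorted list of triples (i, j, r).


Propagating the 38 rank bounds to every northwest block:

  0, 0, 0, 1, 1, 1, 1, 1, 1, 1, 1
  0, 0, 0, 1, 1, 1, 1, 2, 2, 2, 2
  0, 0, 0, 1, 1, 1, 1, 2, 3, 3, 3
  0, 0, 1, 2, 2, 2, 2, 3, 4, 4, 4
  0, 0, 1, 2, 2, 2, 2, 3, 4, 5, 5
  0, 0, 1, 2, 2, 3, 3, 4, 5, 6, 6
  1, 1, 2, 3, 3, 4, 4, 5, 6, 7, 7
  1, 1, 2, 3, 3, 4, 4, 5, 6, 7, 8
  1, 1, 2, 3, 4, 5, 5, 6, 7, 8, 9
  1, 1, 2, 3, 4, 5, 6, 7, 8, 9, 10
  1, 2, 3, 4, 5, 6, 7, 8, 9, 10, 11

giving w = (4, 8, 9, 3, 10, 6, 1, 11, 5, 7, 2) via Δ²R.

Fulton essential set (8 of the 30 Rothe cells):

[(3, 3, 0), (3, 7, 1), (5, 7, 2), (6, 2, 0), (6, 5, 2), (8, 5, 3), (8, 7, 4), (10, 2, 1)]


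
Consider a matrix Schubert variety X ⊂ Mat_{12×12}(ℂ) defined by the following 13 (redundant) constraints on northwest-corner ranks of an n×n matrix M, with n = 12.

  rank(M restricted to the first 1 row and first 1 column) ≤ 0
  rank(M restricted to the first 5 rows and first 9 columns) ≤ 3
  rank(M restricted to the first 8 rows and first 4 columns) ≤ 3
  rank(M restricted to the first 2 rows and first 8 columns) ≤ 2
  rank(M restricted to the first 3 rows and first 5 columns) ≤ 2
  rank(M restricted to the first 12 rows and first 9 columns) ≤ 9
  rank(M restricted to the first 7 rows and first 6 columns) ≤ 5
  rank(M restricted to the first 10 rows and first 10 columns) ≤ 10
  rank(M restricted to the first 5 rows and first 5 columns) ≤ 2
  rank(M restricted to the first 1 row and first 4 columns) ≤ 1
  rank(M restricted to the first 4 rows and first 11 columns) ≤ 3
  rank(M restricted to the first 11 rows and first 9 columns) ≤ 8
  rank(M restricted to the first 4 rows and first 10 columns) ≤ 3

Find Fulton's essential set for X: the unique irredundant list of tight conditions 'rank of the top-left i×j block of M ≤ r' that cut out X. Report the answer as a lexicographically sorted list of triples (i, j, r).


Rank table r_w(12×12) implied by the 13 constraints:

  R[1]: 0 1 1 1 1 1 1 1 1 1 1 1
  R[2]: 1 2 2 2 2 2 2 2 2 2 2 2
  R[3]: 1 2 2 2 2 3 3 3 3 3 3 3
  R[4]: 1 2 2 2 2 3 3 3 3 3 3 4
  R[5]: 1 2 2 2 2 3 3 3 3 4 4 5
  R[6]: 1 2 3 3 3 4 4 4 4 5 5 6
  R[7]: 1 2 3 3 4 5 5 5 5 6 6 7
  R[8]: 1 2 3 3 4 5 6 6 6 7 7 8
  R[9]: 1 2 3 4 5 6 7 7 7 8 8 9
  R[10]: 1 2 3 4 5 6 7 8 8 9 9 10
  R[11]: 1 2 3 4 5 6 7 8 8 9 10 11
  R[12]: 1 2 3 4 5 6 7 8 9 10 11 12

second differences of R give the permutation w = (2, 1, 6, 12, 10, 3, 5, 7, 4, 8, 11, 9).

D(w) has 21 cells with 6 SE-corners; essential set:

[(1, 1, 0), (4, 11, 3), (5, 5, 2), (5, 9, 3), (8, 4, 3), (11, 9, 8)]


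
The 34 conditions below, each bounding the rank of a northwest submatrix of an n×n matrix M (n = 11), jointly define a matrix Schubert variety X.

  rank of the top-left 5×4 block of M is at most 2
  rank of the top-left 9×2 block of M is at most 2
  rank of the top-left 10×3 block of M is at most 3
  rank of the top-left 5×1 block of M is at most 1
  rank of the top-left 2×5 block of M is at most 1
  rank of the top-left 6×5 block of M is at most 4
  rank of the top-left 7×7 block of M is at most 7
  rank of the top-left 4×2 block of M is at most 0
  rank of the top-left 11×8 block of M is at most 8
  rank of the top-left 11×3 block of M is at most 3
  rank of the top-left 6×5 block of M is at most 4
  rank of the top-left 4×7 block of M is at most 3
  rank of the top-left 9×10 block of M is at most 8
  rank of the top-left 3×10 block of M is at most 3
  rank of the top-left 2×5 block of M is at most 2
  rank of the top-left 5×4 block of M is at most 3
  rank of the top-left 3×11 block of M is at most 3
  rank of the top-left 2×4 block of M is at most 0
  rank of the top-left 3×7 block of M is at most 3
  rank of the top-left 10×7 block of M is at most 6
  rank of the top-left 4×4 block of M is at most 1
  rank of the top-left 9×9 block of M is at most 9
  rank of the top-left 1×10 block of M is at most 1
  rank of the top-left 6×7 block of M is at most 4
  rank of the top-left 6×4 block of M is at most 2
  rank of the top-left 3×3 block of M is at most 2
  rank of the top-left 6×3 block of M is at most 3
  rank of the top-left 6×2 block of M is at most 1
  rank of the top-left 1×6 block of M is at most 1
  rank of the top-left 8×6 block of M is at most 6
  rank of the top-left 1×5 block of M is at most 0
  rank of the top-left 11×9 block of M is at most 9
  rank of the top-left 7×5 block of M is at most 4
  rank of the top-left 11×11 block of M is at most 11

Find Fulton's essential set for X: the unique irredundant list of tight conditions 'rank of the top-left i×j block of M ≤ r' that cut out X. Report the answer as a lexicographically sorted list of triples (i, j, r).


Reconstructing r_w from the 34 given conditions:

  R[1]: 0 | 0 | 0 | 0 | 0 | 1 | 1 | 1 | 1 | 1 | 1
  R[2]: 0 | 0 | 0 | 0 | 1 | 2 | 2 | 2 | 2 | 2 | 2
  R[3]: 0 | 0 | 1 | 1 | 2 | 3 | 3 | 3 | 3 | 3 | 3
  R[4]: 0 | 0 | 1 | 1 | 2 | 3 | 3 | 4 | 4 | 4 | 4
  R[5]: 1 | 1 | 2 | 2 | 3 | 4 | 4 | 5 | 5 | 5 | 5
  R[6]: 1 | 1 | 2 | 2 | 3 | 4 | 4 | 5 | 6 | 6 | 6
  R[7]: 1 | 2 | 3 | 3 | 4 | 5 | 5 | 6 | 7 | 7 | 7
  R[8]: 1 | 2 | 3 | 4 | 5 | 6 | 6 | 7 | 8 | 8 | 8
  R[9]: 1 | 2 | 3 | 4 | 5 | 6 | 6 | 7 | 8 | 8 | 9
  R[10]: 1 | 2 | 3 | 4 | 5 | 6 | 6 | 7 | 8 | 9 | 10
  R[11]: 1 | 2 | 3 | 4 | 5 | 6 | 7 | 8 | 9 | 10 | 11

hence w(1..11) = (6, 5, 3, 8, 1, 9, 2, 4, 11, 10, 7).

|D(w)|=21, |Ess(w)|=10:

[(1, 5, 0), (2, 4, 0), (4, 2, 0), (4, 4, 1), (4, 7, 3), (6, 2, 1), (6, 4, 2), (6, 7, 4), (9, 10, 8), (10, 7, 6)]


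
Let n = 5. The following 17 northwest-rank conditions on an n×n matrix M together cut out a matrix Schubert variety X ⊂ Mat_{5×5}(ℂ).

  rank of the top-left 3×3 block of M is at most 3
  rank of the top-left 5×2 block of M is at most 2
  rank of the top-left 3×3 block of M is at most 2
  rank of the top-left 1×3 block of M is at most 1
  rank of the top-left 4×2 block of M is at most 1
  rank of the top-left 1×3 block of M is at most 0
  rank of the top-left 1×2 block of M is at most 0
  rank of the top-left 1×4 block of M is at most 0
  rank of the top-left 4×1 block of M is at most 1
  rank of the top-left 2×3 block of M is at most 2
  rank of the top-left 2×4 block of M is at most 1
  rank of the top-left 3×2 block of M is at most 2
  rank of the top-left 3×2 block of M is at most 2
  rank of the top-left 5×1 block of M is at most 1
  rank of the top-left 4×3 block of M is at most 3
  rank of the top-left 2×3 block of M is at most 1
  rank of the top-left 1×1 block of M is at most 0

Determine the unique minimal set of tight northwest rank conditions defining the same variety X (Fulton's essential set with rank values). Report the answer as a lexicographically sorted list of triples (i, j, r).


Rank table r_w(5×5) implied by the 17 constraints:

  i=1: 0, 0, 0, 0, 1
  i=2: 1, 1, 1, 1, 2
  i=3: 1, 1, 2, 2, 3
  i=4: 1, 1, 2, 3, 4
  i=5: 1, 2, 3, 4, 5

hence w(1..5) = (5, 1, 3, 4, 2).

D(w) has 6 cells with 2 SE-corners; essential set:

[(1, 4, 0), (4, 2, 1)]


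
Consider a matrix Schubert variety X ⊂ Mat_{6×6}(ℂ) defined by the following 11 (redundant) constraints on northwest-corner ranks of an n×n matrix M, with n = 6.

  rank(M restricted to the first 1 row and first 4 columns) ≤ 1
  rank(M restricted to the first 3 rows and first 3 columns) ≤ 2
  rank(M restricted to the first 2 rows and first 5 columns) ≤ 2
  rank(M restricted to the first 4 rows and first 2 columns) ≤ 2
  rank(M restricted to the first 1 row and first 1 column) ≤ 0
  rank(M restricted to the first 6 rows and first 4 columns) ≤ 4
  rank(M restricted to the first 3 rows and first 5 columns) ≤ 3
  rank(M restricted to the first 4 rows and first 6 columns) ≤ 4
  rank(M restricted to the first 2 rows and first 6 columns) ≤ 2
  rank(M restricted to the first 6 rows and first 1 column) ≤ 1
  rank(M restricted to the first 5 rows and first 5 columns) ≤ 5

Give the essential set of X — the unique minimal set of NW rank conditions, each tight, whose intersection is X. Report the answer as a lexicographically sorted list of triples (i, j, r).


Computing R[i][j] = min implied NW-rank bound (n=6, 11 conditions):

  R[1]: 0 1 1 1 1 1
  R[2]: 1 2 2 2 2 2
  R[3]: 1 2 2 3 3 3
  R[4]: 1 2 3 4 4 4
  R[5]: 1 2 3 4 5 5
  R[6]: 1 2 3 4 5 6

the unique w with this rank table is (2, 1, 4, 3, 5, 6).

2 SE-corners of the 2-cell Rothe diagram give Ess(w):

[(1, 1, 0), (3, 3, 2)]


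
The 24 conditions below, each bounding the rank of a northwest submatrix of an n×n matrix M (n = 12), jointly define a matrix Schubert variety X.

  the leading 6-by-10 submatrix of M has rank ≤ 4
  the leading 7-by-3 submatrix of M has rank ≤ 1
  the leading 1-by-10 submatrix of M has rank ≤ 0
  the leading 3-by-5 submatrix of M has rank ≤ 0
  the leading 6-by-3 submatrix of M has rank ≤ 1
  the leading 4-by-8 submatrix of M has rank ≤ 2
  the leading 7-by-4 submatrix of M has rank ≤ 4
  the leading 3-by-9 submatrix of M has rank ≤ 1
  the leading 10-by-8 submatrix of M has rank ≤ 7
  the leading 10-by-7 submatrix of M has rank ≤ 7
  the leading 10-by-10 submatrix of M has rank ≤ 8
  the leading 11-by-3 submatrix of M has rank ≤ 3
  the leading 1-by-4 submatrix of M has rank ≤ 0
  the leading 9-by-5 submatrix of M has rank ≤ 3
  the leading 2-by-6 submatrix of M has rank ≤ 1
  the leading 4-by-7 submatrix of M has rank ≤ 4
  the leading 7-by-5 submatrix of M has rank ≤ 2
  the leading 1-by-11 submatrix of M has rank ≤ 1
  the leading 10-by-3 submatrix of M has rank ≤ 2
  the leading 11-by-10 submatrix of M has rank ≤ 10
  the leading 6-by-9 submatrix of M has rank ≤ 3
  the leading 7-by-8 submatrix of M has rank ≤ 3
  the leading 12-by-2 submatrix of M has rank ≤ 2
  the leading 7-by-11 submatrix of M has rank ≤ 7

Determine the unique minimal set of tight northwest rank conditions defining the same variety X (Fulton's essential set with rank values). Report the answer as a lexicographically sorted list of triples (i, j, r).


Rank table r_w(12×12) implied by the 24 constraints:

  i=1: 0 0 0 0 0 0 0 0 0 0 1 1
  i=2: 0 0 0 0 0 1 1 1 1 1 2 2
  i=3: 0 0 0 0 0 1 1 1 1 2 3 3
  i=4: 1 1 1 1 1 2 2 2 2 3 4 4
  i=5: 1 1 1 2 2 3 3 3 3 4 5 5
  i=6: 1 1 1 2 2 3 3 3 3 4 5 6
  i=7: 1 1 1 2 2 3 3 3 4 5 6 7
  i=8: 1 2 2 3 3 4 4 4 5 6 7 8
  i=9: 1 2 2 3 3 4 5 5 6 7 8 9
  i=10: 1 2 2 3 4 5 6 6 7 8 9 10
  i=11: 1 2 3 4 5 6 7 7 8 9 10 11
  i=12: 1 2 3 4 5 6 7 8 9 10 11 12

the unique w with this rank table is (11, 6, 10, 1, 4, 12, 9, 2, 7, 5, 3, 8).

D(w) has 39 cells with 9 SE-corners; essential set:

[(1, 10, 0), (3, 5, 0), (3, 9, 1), (6, 9, 3), (7, 3, 1), (7, 5, 2), (7, 8, 3), (9, 5, 3), (10, 3, 2)]
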